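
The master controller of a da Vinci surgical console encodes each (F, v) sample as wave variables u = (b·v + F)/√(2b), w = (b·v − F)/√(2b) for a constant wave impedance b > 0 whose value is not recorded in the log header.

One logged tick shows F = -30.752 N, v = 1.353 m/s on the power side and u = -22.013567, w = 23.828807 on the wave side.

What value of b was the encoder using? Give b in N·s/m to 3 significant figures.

b = 0.9 N·s/m

u + w = 1.815240;  u + w = √(2b)·v, so √(2b) = 1.815240/1.353 = 1.341641.
b = (√(2b))²/2 = 1.800000/2 = 0.900000.
(Check via u − w = 2F/√(2b): u − w = -45.842374, 2F/√(2b) = -45.842375.)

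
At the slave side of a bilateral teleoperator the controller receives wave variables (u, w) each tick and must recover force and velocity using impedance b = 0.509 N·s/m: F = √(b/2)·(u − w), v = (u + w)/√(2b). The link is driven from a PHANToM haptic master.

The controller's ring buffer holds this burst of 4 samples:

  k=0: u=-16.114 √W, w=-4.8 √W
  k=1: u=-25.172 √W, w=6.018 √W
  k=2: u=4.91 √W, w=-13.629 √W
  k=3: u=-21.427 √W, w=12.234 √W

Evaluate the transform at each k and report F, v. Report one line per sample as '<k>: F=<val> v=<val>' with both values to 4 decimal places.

k=0: u−w=-11.3140, u+w=-20.9140; √(b/2)=0.5045, √(2b)=1.0090; F=0.5045×(-11.314)=-5.7077, v=-20.9140/1.0090=-20.7283
k=1: u−w=-31.1900, u+w=-19.1540; √(b/2)=0.5045, √(2b)=1.0090; F=0.5045×(-31.19)=-15.7347, v=-19.1540/1.0090=-18.9839
k=2: u−w=18.5390, u+w=-8.7190; √(b/2)=0.5045, √(2b)=1.0090; F=0.5045×18.539=9.3526, v=-8.7190/1.0090=-8.6416
k=3: u−w=-33.6610, u+w=-9.1930; √(b/2)=0.5045, √(2b)=1.0090; F=0.5045×(-33.661)=-16.9813, v=-9.1930/1.0090=-9.1114

0: F=-5.7077 v=-20.7283
1: F=-15.7347 v=-18.9839
2: F=9.3526 v=-8.6416
3: F=-16.9813 v=-9.1114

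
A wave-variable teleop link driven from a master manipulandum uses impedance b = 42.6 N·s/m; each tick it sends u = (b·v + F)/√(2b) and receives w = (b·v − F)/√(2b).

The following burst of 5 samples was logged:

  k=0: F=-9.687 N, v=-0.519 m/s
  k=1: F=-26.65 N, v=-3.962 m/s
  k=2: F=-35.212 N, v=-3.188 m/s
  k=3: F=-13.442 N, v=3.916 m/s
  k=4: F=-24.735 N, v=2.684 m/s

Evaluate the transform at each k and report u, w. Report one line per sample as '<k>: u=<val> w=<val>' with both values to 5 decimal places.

k=0: b·v=42.6×(-0.519)=-22.10940; √(2b)=9.23038; u=(-22.10940+(-9.687))/9.23038=-3.44475, w=(-22.10940−(-9.687))/9.23038=-1.34582
k=1: b·v=42.6×(-3.962)=-168.78120; √(2b)=9.23038; u=(-168.78120+(-26.65))/9.23038=-21.17260, w=(-168.78120−(-26.65))/9.23038=-15.39819
k=2: b·v=42.6×(-3.188)=-135.80880; √(2b)=9.23038; u=(-135.80880+(-35.212))/9.23038=-18.52803, w=(-135.80880−(-35.212))/9.23038=-10.89844
k=3: b·v=42.6×3.916=166.82160; √(2b)=9.23038; u=(166.82160+(-13.442))/9.23038=16.61682, w=(166.82160−(-13.442))/9.23038=19.52937
k=4: b·v=42.6×2.684=114.33840; √(2b)=9.23038; u=(114.33840+(-24.735))/9.23038=9.70744, w=(114.33840−(-24.735))/9.23038=15.06691

0: u=-3.44475 w=-1.34582
1: u=-21.17260 w=-15.39819
2: u=-18.52803 w=-10.89844
3: u=16.61682 w=19.52937
4: u=9.70744 w=15.06691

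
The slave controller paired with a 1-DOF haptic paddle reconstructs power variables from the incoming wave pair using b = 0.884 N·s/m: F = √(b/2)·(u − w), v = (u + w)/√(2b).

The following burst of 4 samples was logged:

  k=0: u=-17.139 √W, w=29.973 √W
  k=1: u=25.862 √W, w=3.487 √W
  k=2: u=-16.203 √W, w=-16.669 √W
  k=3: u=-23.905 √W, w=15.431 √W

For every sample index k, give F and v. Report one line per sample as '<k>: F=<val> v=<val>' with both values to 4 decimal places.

k=0: u−w=-47.1120, u+w=12.8340; √(b/2)=0.6648, √(2b)=1.3297; F=0.6648×(-47.112)=-31.3215, v=12.8340/1.3297=9.6521
k=1: u−w=22.3750, u+w=29.3490; √(b/2)=0.6648, √(2b)=1.3297; F=0.6648×22.375=14.8756, v=29.3490/1.3297=22.0725
k=2: u−w=0.4660, u+w=-32.8720; √(b/2)=0.6648, √(2b)=1.3297; F=0.6648×0.466=0.3098, v=-32.8720/1.3297=-24.7221
k=3: u−w=-39.3360, u+w=-8.4740; √(b/2)=0.6648, √(2b)=1.3297; F=0.6648×(-39.336)=-26.1518, v=-8.4740/1.3297=-6.3731

0: F=-31.3215 v=9.6521
1: F=14.8756 v=22.0725
2: F=0.3098 v=-24.7221
3: F=-26.1518 v=-6.3731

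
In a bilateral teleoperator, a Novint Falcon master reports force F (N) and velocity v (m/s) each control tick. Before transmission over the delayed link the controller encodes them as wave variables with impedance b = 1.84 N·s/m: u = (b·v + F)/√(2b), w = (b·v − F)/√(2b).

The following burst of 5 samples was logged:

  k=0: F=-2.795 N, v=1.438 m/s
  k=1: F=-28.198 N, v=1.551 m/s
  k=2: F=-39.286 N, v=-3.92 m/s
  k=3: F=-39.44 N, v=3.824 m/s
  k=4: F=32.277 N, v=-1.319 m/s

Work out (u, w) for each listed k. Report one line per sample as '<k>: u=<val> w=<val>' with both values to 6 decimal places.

0: u=-0.077713 w=2.836276
1: u=-13.211557 w=16.186891
2: u=-24.239175 w=16.719311
3: u=-16.891669 w=24.227373
4: u=15.560409 w=-18.090690

k=0: b·v=1.84×1.438=2.645920; √(2b)=1.918333; u=(2.645920+(-2.795))/1.918333=-0.077713, w=(2.645920−(-2.795))/1.918333=2.836276
k=1: b·v=1.84×1.551=2.853840; √(2b)=1.918333; u=(2.853840+(-28.198))/1.918333=-13.211557, w=(2.853840−(-28.198))/1.918333=16.186891
k=2: b·v=1.84×(-3.92)=-7.212800; √(2b)=1.918333; u=(-7.212800+(-39.286))/1.918333=-24.239175, w=(-7.212800−(-39.286))/1.918333=16.719311
k=3: b·v=1.84×3.824=7.036160; √(2b)=1.918333; u=(7.036160+(-39.44))/1.918333=-16.891669, w=(7.036160−(-39.44))/1.918333=24.227373
k=4: b·v=1.84×(-1.319)=-2.426960; √(2b)=1.918333; u=(-2.426960+32.277)/1.918333=15.560409, w=(-2.426960−32.277)/1.918333=-18.090690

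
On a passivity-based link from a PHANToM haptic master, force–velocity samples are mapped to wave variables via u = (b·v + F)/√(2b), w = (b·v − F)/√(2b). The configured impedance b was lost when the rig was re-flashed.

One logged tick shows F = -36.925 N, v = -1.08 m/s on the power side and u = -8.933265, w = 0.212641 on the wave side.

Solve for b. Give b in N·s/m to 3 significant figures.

u + w = -8.720624;  u + w = √(2b)·v, so √(2b) = -8.720624/(-1.08) = 8.074652.
b = (√(2b))²/2 = 65.200003/2 = 32.600001.
(Check via u − w = 2F/√(2b): u − w = -9.145906, 2F/√(2b) = -9.145905.)

b = 32.6 N·s/m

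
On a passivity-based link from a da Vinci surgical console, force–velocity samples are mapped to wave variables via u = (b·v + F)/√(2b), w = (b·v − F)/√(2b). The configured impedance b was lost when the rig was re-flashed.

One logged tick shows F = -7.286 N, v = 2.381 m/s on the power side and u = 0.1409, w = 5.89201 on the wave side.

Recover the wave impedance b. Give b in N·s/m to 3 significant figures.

b = 3.21 N·s/m

u + w = 6.0329;  u + w = √(2b)·v, so √(2b) = 6.0329/2.381 = 2.5338.
b = (√(2b))²/2 = 6.4200/2 = 3.2100.
(Check via u − w = 2F/√(2b): u − w = -5.7511, 2F/√(2b) = -5.7511.)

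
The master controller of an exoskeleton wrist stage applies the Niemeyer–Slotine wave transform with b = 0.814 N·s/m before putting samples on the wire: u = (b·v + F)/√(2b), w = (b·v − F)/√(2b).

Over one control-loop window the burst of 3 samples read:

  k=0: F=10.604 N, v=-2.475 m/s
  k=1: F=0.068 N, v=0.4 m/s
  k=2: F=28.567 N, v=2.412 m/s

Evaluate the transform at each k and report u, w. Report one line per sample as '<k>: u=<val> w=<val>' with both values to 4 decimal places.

0: u=6.7318 w=-9.8898
1: u=0.3085 w=0.2019
2: u=23.9279 w=-20.8504

k=0: b·v=0.814×(-2.475)=-2.0147; √(2b)=1.2759; u=(-2.0147+10.604)/1.2759=6.7318, w=(-2.0147−10.604)/1.2759=-9.8898
k=1: b·v=0.814×0.4=0.3256; √(2b)=1.2759; u=(0.3256+0.068)/1.2759=0.3085, w=(0.3256−0.068)/1.2759=0.2019
k=2: b·v=0.814×2.412=1.9634; √(2b)=1.2759; u=(1.9634+28.567)/1.2759=23.9279, w=(1.9634−28.567)/1.2759=-20.8504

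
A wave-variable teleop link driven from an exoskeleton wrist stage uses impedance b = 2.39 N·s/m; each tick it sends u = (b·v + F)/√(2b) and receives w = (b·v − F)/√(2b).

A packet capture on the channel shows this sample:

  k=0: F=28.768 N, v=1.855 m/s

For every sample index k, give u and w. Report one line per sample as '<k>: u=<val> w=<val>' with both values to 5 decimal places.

k=0: b·v=2.39×1.855=4.43345; √(2b)=2.18632; u=(4.43345+28.768)/2.18632=15.18599, w=(4.43345−28.768)/2.18632=-11.13036

0: u=15.18599 w=-11.13036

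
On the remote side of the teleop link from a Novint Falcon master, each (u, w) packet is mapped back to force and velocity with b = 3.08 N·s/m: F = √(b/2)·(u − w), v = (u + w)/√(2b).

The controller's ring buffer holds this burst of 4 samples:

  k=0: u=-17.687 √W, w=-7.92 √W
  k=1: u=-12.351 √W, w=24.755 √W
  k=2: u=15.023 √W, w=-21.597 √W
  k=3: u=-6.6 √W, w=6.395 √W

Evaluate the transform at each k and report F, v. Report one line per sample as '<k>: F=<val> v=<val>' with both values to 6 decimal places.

k=0: u−w=-9.767000, u+w=-25.607000; √(b/2)=1.240967, √(2b)=2.481935; F=1.240967×(-9.767)=-12.120528, v=-25.607000/2.481935=-10.317354
k=1: u−w=-37.106000, u+w=12.404000; √(b/2)=1.240967, √(2b)=2.481935; F=1.240967×(-37.106)=-46.047335, v=12.404000/2.481935=4.997714
k=2: u−w=36.620000, u+w=-6.574000; √(b/2)=1.240967, √(2b)=2.481935; F=1.240967×36.62=45.444225, v=-6.574000/2.481935=-2.648740
k=3: u−w=-12.995000, u+w=-0.205000; √(b/2)=1.240967, √(2b)=2.481935; F=1.240967×(-12.995)=-16.126371, v=-0.205000/2.481935=-0.082597

0: F=-12.120528 v=-10.317354
1: F=-46.047335 v=4.997714
2: F=45.444225 v=-2.648740
3: F=-16.126371 v=-0.082597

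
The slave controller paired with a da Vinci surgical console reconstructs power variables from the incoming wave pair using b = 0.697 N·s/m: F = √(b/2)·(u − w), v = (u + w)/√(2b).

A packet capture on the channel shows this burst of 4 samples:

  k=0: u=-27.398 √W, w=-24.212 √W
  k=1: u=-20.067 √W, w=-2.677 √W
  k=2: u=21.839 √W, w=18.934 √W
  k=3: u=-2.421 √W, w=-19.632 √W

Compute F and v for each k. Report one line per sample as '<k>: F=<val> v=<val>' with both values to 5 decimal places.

0: F=-1.88082 v=-43.71218
1: F=-10.26599 v=-19.26351
2: F=1.71493 v=34.53355
3: F=10.16032 v=-18.67825

k=0: u−w=-3.18600, u+w=-51.61000; √(b/2)=0.59034, √(2b)=1.18068; F=0.59034×(-3.186)=-1.88082, v=-51.61000/1.18068=-43.71218
k=1: u−w=-17.39000, u+w=-22.74400; √(b/2)=0.59034, √(2b)=1.18068; F=0.59034×(-17.39)=-10.26599, v=-22.74400/1.18068=-19.26351
k=2: u−w=2.90500, u+w=40.77300; √(b/2)=0.59034, √(2b)=1.18068; F=0.59034×2.905=1.71493, v=40.77300/1.18068=34.53355
k=3: u−w=17.21100, u+w=-22.05300; √(b/2)=0.59034, √(2b)=1.18068; F=0.59034×17.211=10.16032, v=-22.05300/1.18068=-18.67825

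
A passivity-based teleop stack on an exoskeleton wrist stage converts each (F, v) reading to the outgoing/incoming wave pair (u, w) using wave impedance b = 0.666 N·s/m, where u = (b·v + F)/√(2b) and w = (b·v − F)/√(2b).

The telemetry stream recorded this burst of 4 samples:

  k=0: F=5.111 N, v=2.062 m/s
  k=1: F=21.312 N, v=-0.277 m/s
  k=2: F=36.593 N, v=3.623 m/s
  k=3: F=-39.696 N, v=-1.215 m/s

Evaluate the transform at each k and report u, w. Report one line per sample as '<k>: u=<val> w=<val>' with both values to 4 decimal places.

0: u=5.6184 w=-3.2386
1: u=18.3061 w=-18.6258
2: u=33.7970 w=-29.6156
3: u=-35.0961 w=33.6938

k=0: b·v=0.666×2.062=1.3733; √(2b)=1.1541; u=(1.3733+5.111)/1.1541=5.6184, w=(1.3733−5.111)/1.1541=-3.2386
k=1: b·v=0.666×(-0.277)=-0.1845; √(2b)=1.1541; u=(-0.1845+21.312)/1.1541=18.3061, w=(-0.1845−21.312)/1.1541=-18.6258
k=2: b·v=0.666×3.623=2.4129; √(2b)=1.1541; u=(2.4129+36.593)/1.1541=33.7970, w=(2.4129−36.593)/1.1541=-29.6156
k=3: b·v=0.666×(-1.215)=-0.8092; √(2b)=1.1541; u=(-0.8092+(-39.696))/1.1541=-35.0961, w=(-0.8092−(-39.696))/1.1541=33.6938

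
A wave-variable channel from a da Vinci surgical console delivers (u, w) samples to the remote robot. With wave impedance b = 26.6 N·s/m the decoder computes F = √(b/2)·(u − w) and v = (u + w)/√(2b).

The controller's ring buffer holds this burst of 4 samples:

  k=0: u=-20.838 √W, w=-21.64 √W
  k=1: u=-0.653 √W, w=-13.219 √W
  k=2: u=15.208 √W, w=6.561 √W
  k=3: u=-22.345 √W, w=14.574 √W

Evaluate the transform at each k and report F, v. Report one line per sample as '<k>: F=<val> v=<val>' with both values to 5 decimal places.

k=0: u−w=0.80200, u+w=-42.47800; √(b/2)=3.64692, √(2b)=7.29383; F=3.64692×0.802=2.92483, v=-42.47800/7.29383=-5.82382
k=1: u−w=12.56600, u+w=-13.87200; √(b/2)=3.64692, √(2b)=7.29383; F=3.64692×12.566=45.82715, v=-13.87200/7.29383=-1.90188
k=2: u−w=8.64700, u+w=21.76900; √(b/2)=3.64692, √(2b)=7.29383; F=3.64692×8.647=31.53489, v=21.76900/7.29383=2.98458
k=3: u−w=-36.91900, u+w=-7.77100; √(b/2)=3.64692, √(2b)=7.29383; F=3.64692×(-36.919)=-134.64051, v=-7.77100/7.29383=-1.06542

0: F=2.92483 v=-5.82382
1: F=45.82715 v=-1.90188
2: F=31.53489 v=2.98458
3: F=-134.64051 v=-1.06542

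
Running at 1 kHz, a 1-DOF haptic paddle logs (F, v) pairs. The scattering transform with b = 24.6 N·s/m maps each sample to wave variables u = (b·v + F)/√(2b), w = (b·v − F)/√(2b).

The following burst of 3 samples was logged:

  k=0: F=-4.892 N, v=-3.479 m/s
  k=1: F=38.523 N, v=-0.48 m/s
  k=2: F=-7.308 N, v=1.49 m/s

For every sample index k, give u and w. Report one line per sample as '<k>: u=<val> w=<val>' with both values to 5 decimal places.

0: u=-12.89876 w=-11.50389
1: u=3.80866 w=-7.17551
2: u=4.18376 w=6.26751

k=0: b·v=24.6×(-3.479)=-85.58340; √(2b)=7.01427; u=(-85.58340+(-4.892))/7.01427=-12.89876, w=(-85.58340−(-4.892))/7.01427=-11.50389
k=1: b·v=24.6×(-0.48)=-11.80800; √(2b)=7.01427; u=(-11.80800+38.523)/7.01427=3.80866, w=(-11.80800−38.523)/7.01427=-7.17551
k=2: b·v=24.6×1.49=36.65400; √(2b)=7.01427; u=(36.65400+(-7.308))/7.01427=4.18376, w=(36.65400−(-7.308))/7.01427=6.26751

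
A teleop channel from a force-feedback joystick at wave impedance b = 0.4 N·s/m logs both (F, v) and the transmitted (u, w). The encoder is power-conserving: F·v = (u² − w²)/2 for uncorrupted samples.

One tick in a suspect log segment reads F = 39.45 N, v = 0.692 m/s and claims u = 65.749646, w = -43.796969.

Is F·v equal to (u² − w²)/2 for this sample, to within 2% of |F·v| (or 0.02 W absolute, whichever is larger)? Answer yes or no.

F·v = 39.45×0.692 = 27.299400 W.
(u² − w²)/2 = (4323.015949 − 1918.174494)/2 = 1202.420728 W.
|Δ| = 1175.121328;  2% of max(1, |F·v|) = 0.545988.

no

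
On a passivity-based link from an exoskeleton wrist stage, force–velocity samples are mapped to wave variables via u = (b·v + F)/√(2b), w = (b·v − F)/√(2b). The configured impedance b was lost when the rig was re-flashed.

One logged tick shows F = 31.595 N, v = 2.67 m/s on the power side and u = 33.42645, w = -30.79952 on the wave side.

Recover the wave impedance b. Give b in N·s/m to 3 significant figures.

u + w = 2.6269;  u + w = √(2b)·v, so √(2b) = 2.6269/2.67 = 0.9839.
b = (√(2b))²/2 = 0.9680/2 = 0.4840.
(Check via u − w = 2F/√(2b): u − w = 64.2260, 2F/√(2b) = 64.2260.)

b = 0.484 N·s/m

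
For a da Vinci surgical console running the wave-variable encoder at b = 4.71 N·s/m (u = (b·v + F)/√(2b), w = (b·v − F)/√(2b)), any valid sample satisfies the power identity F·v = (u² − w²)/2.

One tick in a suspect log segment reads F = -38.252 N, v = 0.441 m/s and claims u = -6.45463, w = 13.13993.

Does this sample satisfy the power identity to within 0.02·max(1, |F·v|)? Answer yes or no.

F·v = (-38.252)×0.441 = -16.86913 W.
(u² − w²)/2 = (41.66225 − 172.65776)/2 = -65.49776 W.
|Δ| = 48.62862;  2% of max(1, |F·v|) = 0.33738.

no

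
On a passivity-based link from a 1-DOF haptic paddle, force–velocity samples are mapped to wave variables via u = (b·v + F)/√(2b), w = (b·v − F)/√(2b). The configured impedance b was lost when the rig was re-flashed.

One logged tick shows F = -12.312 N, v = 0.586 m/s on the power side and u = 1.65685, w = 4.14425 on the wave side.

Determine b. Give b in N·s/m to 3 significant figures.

u + w = 5.80110;  u + w = √(2b)·v, so √(2b) = 5.80110/0.586 = 9.89949.
b = (√(2b))²/2 = 97.99986/2 = 48.99993.
(Check via u − w = 2F/√(2b): u − w = -2.48740, 2F/√(2b) = -2.48740.)

b = 49 N·s/m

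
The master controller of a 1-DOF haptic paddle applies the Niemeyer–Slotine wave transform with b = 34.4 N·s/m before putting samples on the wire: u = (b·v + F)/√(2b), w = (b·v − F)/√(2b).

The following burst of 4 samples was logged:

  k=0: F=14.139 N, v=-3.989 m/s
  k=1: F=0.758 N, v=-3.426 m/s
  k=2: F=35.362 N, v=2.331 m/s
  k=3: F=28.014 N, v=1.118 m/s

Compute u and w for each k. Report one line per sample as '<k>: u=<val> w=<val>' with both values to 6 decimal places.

0: u=-14.838925 w=-18.248141
1: u=-14.117225 w=-14.299995
2: u=13.930597 w=5.404061
3: u=8.014056 w=1.259281

k=0: b·v=34.4×(-3.989)=-137.221600; √(2b)=8.294577; u=(-137.221600+14.139)/8.294577=-14.838925, w=(-137.221600−14.139)/8.294577=-18.248141
k=1: b·v=34.4×(-3.426)=-117.854400; √(2b)=8.294577; u=(-117.854400+0.758)/8.294577=-14.117225, w=(-117.854400−0.758)/8.294577=-14.299995
k=2: b·v=34.4×2.331=80.186400; √(2b)=8.294577; u=(80.186400+35.362)/8.294577=13.930597, w=(80.186400−35.362)/8.294577=5.404061
k=3: b·v=34.4×1.118=38.459200; √(2b)=8.294577; u=(38.459200+28.014)/8.294577=8.014056, w=(38.459200−28.014)/8.294577=1.259281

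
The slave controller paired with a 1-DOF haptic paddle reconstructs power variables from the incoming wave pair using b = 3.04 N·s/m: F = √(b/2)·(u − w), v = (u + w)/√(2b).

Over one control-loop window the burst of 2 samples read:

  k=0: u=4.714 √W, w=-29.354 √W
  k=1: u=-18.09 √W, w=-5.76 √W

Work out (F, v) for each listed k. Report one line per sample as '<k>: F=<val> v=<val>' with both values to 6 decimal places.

0: F=42.001851 v=-9.992840
1: F=-15.201445 v=-9.672452

k=0: u−w=34.068000, u+w=-24.640000; √(b/2)=1.232883, √(2b)=2.465766; F=1.232883×34.068=42.001851, v=-24.640000/2.465766=-9.992840
k=1: u−w=-12.330000, u+w=-23.850000; √(b/2)=1.232883, √(2b)=2.465766; F=1.232883×(-12.33)=-15.201445, v=-23.850000/2.465766=-9.672452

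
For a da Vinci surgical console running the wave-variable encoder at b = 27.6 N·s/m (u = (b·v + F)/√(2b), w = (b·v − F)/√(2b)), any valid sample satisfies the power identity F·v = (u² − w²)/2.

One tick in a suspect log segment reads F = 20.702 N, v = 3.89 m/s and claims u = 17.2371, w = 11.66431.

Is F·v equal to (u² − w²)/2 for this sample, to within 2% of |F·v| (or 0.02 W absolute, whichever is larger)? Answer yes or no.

F·v = 20.702×3.89 = 80.5308 W.
(u² − w²)/2 = (297.1176 − 136.0561)/2 = 80.5307 W.
|Δ| = 0.0000;  2% of max(1, |F·v|) = 1.6106.

yes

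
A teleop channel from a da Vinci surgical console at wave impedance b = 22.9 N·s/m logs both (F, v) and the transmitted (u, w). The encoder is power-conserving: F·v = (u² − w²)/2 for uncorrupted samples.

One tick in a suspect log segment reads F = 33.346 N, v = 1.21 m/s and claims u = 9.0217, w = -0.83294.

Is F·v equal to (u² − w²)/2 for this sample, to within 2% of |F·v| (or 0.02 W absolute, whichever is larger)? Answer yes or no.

yes

F·v = 33.346×1.21 = 40.3487 W.
(u² − w²)/2 = (81.3911 − 0.6938)/2 = 40.3486 W.
|Δ| = 0.0000;  2% of max(1, |F·v|) = 0.8070.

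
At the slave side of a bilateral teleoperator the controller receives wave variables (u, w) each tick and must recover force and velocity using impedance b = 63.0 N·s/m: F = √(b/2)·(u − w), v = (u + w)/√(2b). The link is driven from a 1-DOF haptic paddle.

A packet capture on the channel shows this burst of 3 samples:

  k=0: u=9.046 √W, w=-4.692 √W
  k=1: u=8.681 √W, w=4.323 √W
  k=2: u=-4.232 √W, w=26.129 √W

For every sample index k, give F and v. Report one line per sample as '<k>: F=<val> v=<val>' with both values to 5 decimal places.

0: F=77.10433 v=0.38789
1: F=24.45921 v=1.15849
2: F=-170.40069 v=1.95074

k=0: u−w=13.73800, u+w=4.35400; √(b/2)=5.61249, √(2b)=11.22497; F=5.61249×13.738=77.10433, v=4.35400/11.22497=0.38789
k=1: u−w=4.35800, u+w=13.00400; √(b/2)=5.61249, √(2b)=11.22497; F=5.61249×4.358=24.45921, v=13.00400/11.22497=1.15849
k=2: u−w=-30.36100, u+w=21.89700; √(b/2)=5.61249, √(2b)=11.22497; F=5.61249×(-30.361)=-170.40069, v=21.89700/11.22497=1.95074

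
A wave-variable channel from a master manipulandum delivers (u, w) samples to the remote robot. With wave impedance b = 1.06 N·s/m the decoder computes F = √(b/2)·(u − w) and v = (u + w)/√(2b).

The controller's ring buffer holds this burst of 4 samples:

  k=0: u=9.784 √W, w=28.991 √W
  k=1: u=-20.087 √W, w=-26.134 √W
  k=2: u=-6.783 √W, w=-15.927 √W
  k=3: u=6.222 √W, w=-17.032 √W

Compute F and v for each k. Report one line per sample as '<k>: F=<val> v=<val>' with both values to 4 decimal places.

k=0: u−w=-19.2070, u+w=38.7750; √(b/2)=0.7280, √(2b)=1.4560; F=0.7280×(-19.207)=-13.9829, v=38.7750/1.4560=26.6308
k=1: u−w=6.0470, u+w=-46.2210; √(b/2)=0.7280, √(2b)=1.4560; F=0.7280×6.047=4.4023, v=-46.2210/1.4560=-31.7447
k=2: u−w=9.1440, u+w=-22.7100; √(b/2)=0.7280, √(2b)=1.4560; F=0.7280×9.144=6.6569, v=-22.7100/1.4560=-15.5973
k=3: u−w=23.2540, u+w=-10.8100; √(b/2)=0.7280, √(2b)=1.4560; F=0.7280×23.254=16.9292, v=-10.8100/1.4560=-7.4243

0: F=-13.9829 v=26.6308
1: F=4.4023 v=-31.7447
2: F=6.6569 v=-15.5973
3: F=16.9292 v=-7.4243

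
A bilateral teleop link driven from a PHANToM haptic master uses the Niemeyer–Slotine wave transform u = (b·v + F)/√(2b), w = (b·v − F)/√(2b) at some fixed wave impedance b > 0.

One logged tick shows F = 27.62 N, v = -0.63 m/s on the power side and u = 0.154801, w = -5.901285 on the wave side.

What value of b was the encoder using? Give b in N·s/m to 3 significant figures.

b = 41.6 N·s/m

u + w = -5.746484;  u + w = √(2b)·v, so √(2b) = -5.746484/(-0.63) = 9.121403.
b = (√(2b))²/2 = 83.199996/2 = 41.599998.
(Check via u − w = 2F/√(2b): u − w = 6.056086, 2F/√(2b) = 6.056086.)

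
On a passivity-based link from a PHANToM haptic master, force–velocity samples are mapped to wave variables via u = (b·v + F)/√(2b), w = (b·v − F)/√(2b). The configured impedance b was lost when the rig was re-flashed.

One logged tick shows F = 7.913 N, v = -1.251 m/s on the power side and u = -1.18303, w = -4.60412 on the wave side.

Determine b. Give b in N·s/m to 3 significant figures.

u + w = -5.7872;  u + w = √(2b)·v, so √(2b) = -5.7872/(-1.251) = 4.6260.
b = (√(2b))²/2 = 21.4001/2 = 10.7000.
(Check via u − w = 2F/√(2b): u − w = 3.4211, 2F/√(2b) = 3.4211.)

b = 10.7 N·s/m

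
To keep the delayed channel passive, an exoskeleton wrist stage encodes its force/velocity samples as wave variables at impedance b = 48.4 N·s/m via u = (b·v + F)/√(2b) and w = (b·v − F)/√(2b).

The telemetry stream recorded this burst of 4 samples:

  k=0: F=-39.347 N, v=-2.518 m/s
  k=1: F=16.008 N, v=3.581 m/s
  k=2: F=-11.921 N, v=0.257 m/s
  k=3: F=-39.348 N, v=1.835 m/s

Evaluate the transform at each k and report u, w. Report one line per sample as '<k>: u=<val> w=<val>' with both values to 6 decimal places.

k=0: b·v=48.4×(-2.518)=-121.871200; √(2b)=9.838699; u=(-121.871200+(-39.347))/9.838699=-16.386130, w=(-121.871200−(-39.347))/9.838699=-8.387715
k=1: b·v=48.4×3.581=173.320400; √(2b)=9.838699; u=(173.320400+16.008)/9.838699=19.243235, w=(173.320400−16.008)/9.838699=15.989146
k=2: b·v=48.4×0.257=12.438800; √(2b)=9.838699; u=(12.438800+(-11.921))/9.838699=0.052629, w=(12.438800−(-11.921))/9.838699=2.475917
k=3: b·v=48.4×1.835=88.814000; √(2b)=9.838699; u=(88.814000+(-39.348))/9.838699=5.027697, w=(88.814000−(-39.348))/9.838699=13.026316

0: u=-16.386130 w=-8.387715
1: u=19.243235 w=15.989146
2: u=0.052629 w=2.475917
3: u=5.027697 w=13.026316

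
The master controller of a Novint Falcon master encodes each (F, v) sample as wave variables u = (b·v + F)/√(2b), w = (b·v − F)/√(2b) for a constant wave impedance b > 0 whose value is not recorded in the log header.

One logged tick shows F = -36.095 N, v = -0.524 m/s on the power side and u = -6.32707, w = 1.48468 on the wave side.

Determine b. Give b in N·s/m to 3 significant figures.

b = 42.7 N·s/m

u + w = -4.84239;  u + w = √(2b)·v, so √(2b) = -4.84239/(-0.524) = 9.24120.
b = (√(2b))²/2 = 85.39982/2 = 42.69991.
(Check via u − w = 2F/√(2b): u − w = -7.81175, 2F/√(2b) = -7.81175.)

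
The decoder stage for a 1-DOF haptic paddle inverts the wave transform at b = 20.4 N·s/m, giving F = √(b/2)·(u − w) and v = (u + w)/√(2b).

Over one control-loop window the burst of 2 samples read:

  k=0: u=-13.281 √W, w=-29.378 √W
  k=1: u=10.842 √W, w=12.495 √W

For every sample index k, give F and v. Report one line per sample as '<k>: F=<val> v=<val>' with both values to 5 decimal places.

k=0: u−w=16.09700, u+w=-42.65900; √(b/2)=3.19374, √(2b)=6.38749; F=3.19374×16.097=51.40970, v=-42.65900/6.38749=-6.67853
k=1: u−w=-1.65300, u+w=23.33700; √(b/2)=3.19374, √(2b)=6.38749; F=3.19374×(-1.653)=-5.27926, v=23.33700/6.38749=3.65355

0: F=51.40970 v=-6.67853
1: F=-5.27926 v=3.65355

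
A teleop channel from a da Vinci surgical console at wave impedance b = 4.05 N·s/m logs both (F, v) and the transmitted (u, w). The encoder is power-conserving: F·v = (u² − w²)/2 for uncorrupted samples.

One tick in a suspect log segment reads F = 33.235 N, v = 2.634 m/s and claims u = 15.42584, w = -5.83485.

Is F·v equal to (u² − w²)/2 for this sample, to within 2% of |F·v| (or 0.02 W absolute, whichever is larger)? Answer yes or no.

F·v = 33.235×2.634 = 87.54099 W.
(u² − w²)/2 = (237.95654 − 34.04547)/2 = 101.95553 W.
|Δ| = 14.41454;  2% of max(1, |F·v|) = 1.75082.

no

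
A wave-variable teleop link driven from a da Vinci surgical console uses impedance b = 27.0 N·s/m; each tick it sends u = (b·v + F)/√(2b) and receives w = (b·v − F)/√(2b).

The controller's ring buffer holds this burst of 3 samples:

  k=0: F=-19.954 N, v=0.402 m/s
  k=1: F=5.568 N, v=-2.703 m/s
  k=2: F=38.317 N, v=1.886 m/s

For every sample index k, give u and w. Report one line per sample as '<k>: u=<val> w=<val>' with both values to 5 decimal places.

0: u=-1.23835 w=4.19244
1: u=-9.17375 w=-10.68916
2: u=12.14389 w=1.71532

k=0: b·v=27.0×0.402=10.85400; √(2b)=7.34847; u=(10.85400+(-19.954))/7.34847=-1.23835, w=(10.85400−(-19.954))/7.34847=4.19244
k=1: b·v=27.0×(-2.703)=-72.98100; √(2b)=7.34847; u=(-72.98100+5.568)/7.34847=-9.17375, w=(-72.98100−5.568)/7.34847=-10.68916
k=2: b·v=27.0×1.886=50.92200; √(2b)=7.34847; u=(50.92200+38.317)/7.34847=12.14389, w=(50.92200−38.317)/7.34847=1.71532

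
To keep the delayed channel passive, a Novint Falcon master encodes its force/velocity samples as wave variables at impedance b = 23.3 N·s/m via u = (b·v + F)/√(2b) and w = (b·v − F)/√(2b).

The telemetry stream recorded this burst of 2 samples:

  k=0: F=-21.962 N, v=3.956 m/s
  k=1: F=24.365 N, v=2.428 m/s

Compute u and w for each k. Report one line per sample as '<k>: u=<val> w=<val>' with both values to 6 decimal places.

0: u=10.285451 w=16.719864
1: u=11.856494 w=4.718052

k=0: b·v=23.3×3.956=92.174800; √(2b)=6.826419; u=(92.174800+(-21.962))/6.826419=10.285451, w=(92.174800−(-21.962))/6.826419=16.719864
k=1: b·v=23.3×2.428=56.572400; √(2b)=6.826419; u=(56.572400+24.365)/6.826419=11.856494, w=(56.572400−24.365)/6.826419=4.718052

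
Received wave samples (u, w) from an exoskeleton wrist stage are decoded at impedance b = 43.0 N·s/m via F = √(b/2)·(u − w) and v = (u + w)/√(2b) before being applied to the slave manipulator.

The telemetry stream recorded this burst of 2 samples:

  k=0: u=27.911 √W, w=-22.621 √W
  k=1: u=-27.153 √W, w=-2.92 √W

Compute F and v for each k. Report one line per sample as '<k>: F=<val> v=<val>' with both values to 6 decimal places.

k=0: u−w=50.532000, u+w=5.290000; √(b/2)=4.636809, √(2b)=9.273618; F=4.636809×50.532=234.307245, v=5.290000/9.273618=0.570435
k=1: u−w=-24.233000, u+w=-30.073000; √(b/2)=4.636809, √(2b)=9.273618; F=4.636809×(-24.233)=-112.363799, v=-30.073000/9.273618=-3.242855

0: F=234.307245 v=0.570435
1: F=-112.363799 v=-3.242855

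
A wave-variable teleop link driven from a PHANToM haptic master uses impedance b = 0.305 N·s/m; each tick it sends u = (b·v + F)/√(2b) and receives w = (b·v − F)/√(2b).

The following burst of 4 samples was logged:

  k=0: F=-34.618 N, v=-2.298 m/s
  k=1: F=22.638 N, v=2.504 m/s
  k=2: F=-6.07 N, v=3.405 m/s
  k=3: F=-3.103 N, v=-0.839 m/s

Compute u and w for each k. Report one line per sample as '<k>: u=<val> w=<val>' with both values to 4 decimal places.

k=0: b·v=0.305×(-2.298)=-0.7009; √(2b)=0.7810; u=(-0.7009+(-34.618))/0.7810=-45.2212, w=(-0.7009−(-34.618))/0.7810=43.4264
k=1: b·v=0.305×2.504=0.7637; √(2b)=0.7810; u=(0.7637+22.638)/0.7810=29.9628, w=(0.7637−22.638)/0.7810=-28.0071
k=2: b·v=0.305×3.405=1.0385; √(2b)=0.7810; u=(1.0385+(-6.07))/0.7810=-6.4421, w=(1.0385−(-6.07))/0.7810=9.1015
k=3: b·v=0.305×(-0.839)=-0.2559; √(2b)=0.7810; u=(-0.2559+(-3.103))/0.7810=-4.3006, w=(-0.2559−(-3.103))/0.7810=3.6453

0: u=-45.2212 w=43.4264
1: u=29.9628 w=-28.0071
2: u=-6.4421 w=9.1015
3: u=-4.3006 w=3.6453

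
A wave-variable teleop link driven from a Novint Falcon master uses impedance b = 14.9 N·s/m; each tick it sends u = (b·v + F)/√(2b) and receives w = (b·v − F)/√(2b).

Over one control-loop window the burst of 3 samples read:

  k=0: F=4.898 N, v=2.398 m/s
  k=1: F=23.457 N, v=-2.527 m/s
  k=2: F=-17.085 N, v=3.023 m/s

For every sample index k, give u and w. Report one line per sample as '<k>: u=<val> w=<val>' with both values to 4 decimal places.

0: u=7.4425 w=5.6480
1: u=-2.6004 w=-11.1944
2: u=5.1215 w=11.3809

k=0: b·v=14.9×2.398=35.7302; √(2b)=5.4589; u=(35.7302+4.898)/5.4589=7.4425, w=(35.7302−4.898)/5.4589=5.6480
k=1: b·v=14.9×(-2.527)=-37.6523; √(2b)=5.4589; u=(-37.6523+23.457)/5.4589=-2.6004, w=(-37.6523−23.457)/5.4589=-11.1944
k=2: b·v=14.9×3.023=45.0427; √(2b)=5.4589; u=(45.0427+(-17.085))/5.4589=5.1215, w=(45.0427−(-17.085))/5.4589=11.3809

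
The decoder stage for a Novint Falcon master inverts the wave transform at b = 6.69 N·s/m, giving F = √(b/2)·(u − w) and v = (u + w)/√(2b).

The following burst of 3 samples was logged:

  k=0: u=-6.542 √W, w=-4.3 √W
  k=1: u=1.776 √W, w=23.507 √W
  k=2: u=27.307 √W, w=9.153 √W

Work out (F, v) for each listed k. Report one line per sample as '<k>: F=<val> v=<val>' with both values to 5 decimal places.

0: F=-4.10047 v=-2.96402
1: F=-39.74457 v=6.91195
2: F=33.20247 v=9.96755

k=0: u−w=-2.24200, u+w=-10.84200; √(b/2)=1.82893, √(2b)=3.65787; F=1.82893×(-2.242)=-4.10047, v=-10.84200/3.65787=-2.96402
k=1: u−w=-21.73100, u+w=25.28300; √(b/2)=1.82893, √(2b)=3.65787; F=1.82893×(-21.731)=-39.74457, v=25.28300/3.65787=6.91195
k=2: u−w=18.15400, u+w=36.46000; √(b/2)=1.82893, √(2b)=3.65787; F=1.82893×18.154=33.20247, v=36.46000/3.65787=9.96755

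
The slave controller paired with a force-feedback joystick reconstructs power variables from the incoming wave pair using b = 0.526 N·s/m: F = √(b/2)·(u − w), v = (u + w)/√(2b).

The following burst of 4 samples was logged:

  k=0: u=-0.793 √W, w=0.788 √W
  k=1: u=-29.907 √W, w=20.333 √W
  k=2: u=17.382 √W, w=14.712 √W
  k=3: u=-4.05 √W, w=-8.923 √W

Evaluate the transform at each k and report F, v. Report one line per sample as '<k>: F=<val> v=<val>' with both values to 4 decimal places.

k=0: u−w=-1.5810, u+w=-0.0050; √(b/2)=0.5128, √(2b)=1.0257; F=0.5128×(-1.581)=-0.8108, v=-0.0050/1.0257=-0.0049
k=1: u−w=-50.2400, u+w=-9.5740; √(b/2)=0.5128, √(2b)=1.0257; F=0.5128×(-50.24)=-25.7648, v=-9.5740/1.0257=-9.3344
k=2: u−w=2.6700, u+w=32.0940; √(b/2)=0.5128, √(2b)=1.0257; F=0.5128×2.67=1.3693, v=32.0940/1.0257=31.2908
k=3: u−w=4.8730, u+w=-12.9730; √(b/2)=0.5128, √(2b)=1.0257; F=0.5128×4.873=2.4990, v=-12.9730/1.0257=-12.6483

0: F=-0.8108 v=-0.0049
1: F=-25.7648 v=-9.3344
2: F=1.3693 v=31.2908
3: F=2.4990 v=-12.6483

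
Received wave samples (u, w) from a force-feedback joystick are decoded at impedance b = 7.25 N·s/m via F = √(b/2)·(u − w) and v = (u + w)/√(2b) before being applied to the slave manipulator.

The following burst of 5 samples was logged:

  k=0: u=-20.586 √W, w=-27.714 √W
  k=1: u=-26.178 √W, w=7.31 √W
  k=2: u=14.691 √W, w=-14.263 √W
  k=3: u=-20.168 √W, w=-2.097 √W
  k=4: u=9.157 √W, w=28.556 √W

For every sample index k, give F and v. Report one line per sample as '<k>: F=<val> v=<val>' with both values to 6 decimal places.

k=0: u−w=7.128000, u+w=-48.300000; √(b/2)=1.903943, √(2b)=3.807887; F=1.903943×7.128=13.571308, v=-48.300000/3.807887=-12.684201
k=1: u−w=-33.488000, u+w=-18.868000; √(b/2)=1.903943, √(2b)=3.807887; F=1.903943×(-33.488)=-63.759252, v=-18.868000/3.807887=-4.954980
k=2: u−w=28.954000, u+w=0.428000; √(b/2)=1.903943, √(2b)=3.807887; F=1.903943×28.954=55.126774, v=0.428000/3.807887=0.112398
k=3: u−w=-18.071000, u+w=-22.265000; √(b/2)=1.903943, √(2b)=3.807887; F=1.903943×(-18.071)=-34.406159, v=-22.265000/3.807887=-5.847075
k=4: u−w=-19.399000, u+w=37.713000; √(b/2)=1.903943, √(2b)=3.807887; F=1.903943×(-19.399)=-36.934596, v=37.713000/3.807887=9.903919

0: F=13.571308 v=-12.684201
1: F=-63.759252 v=-4.954980
2: F=55.126774 v=0.112398
3: F=-34.406159 v=-5.847075
4: F=-36.934596 v=9.903919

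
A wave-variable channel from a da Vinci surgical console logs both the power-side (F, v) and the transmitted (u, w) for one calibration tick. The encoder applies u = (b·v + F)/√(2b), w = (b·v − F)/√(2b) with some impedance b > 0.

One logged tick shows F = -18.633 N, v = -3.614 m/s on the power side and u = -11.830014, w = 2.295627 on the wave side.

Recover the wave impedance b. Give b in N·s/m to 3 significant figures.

u + w = -9.534387;  u + w = √(2b)·v, so √(2b) = -9.534387/(-3.614) = 2.638181.
b = (√(2b))²/2 = 6.960000/2 = 3.480000.
(Check via u − w = 2F/√(2b): u − w = -14.125641, 2F/√(2b) = -14.125641.)

b = 3.48 N·s/m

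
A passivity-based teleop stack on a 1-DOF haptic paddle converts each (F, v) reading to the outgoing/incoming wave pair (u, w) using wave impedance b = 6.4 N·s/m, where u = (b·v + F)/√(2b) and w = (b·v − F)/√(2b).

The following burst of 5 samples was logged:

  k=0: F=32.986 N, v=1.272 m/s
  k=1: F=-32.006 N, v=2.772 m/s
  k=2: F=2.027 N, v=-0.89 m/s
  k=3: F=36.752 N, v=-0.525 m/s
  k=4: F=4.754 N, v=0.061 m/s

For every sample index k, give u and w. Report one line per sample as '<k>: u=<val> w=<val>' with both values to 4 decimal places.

0: u=11.4953 w=-6.9444
1: u=-3.9872 w=13.9047
2: u=-1.0255 w=-2.1586
3: u=9.3333 w=-11.2116
4: u=1.4379 w=-1.2197

k=0: b·v=6.4×1.272=8.1408; √(2b)=3.5777; u=(8.1408+32.986)/3.5777=11.4953, w=(8.1408−32.986)/3.5777=-6.9444
k=1: b·v=6.4×2.772=17.7408; √(2b)=3.5777; u=(17.7408+(-32.006))/3.5777=-3.9872, w=(17.7408−(-32.006))/3.5777=13.9047
k=2: b·v=6.4×(-0.89)=-5.6960; √(2b)=3.5777; u=(-5.6960+2.027)/3.5777=-1.0255, w=(-5.6960−2.027)/3.5777=-2.1586
k=3: b·v=6.4×(-0.525)=-3.3600; √(2b)=3.5777; u=(-3.3600+36.752)/3.5777=9.3333, w=(-3.3600−36.752)/3.5777=-11.2116
k=4: b·v=6.4×0.061=0.3904; √(2b)=3.5777; u=(0.3904+4.754)/3.5777=1.4379, w=(0.3904−4.754)/3.5777=-1.2197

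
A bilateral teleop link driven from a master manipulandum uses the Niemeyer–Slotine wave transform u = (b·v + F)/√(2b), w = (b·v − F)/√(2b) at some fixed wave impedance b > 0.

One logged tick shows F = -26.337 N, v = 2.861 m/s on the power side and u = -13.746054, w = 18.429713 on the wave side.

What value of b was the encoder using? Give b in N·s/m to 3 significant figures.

u + w = 4.683659;  u + w = √(2b)·v, so √(2b) = 4.683659/2.861 = 1.637071.
b = (√(2b))²/2 = 2.680000/2 = 1.340000.
(Check via u − w = 2F/√(2b): u − w = -32.175767, 2F/√(2b) = -32.175766.)

b = 1.34 N·s/m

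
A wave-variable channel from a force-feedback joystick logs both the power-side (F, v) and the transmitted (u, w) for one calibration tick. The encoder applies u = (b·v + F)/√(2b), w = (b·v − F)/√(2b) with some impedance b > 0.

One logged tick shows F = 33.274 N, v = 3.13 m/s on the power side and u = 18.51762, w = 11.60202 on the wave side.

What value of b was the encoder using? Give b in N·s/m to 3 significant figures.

u + w = 30.11964;  u + w = √(2b)·v, so √(2b) = 30.11964/3.13 = 9.62289.
b = (√(2b))²/2 = 92.59998/2 = 46.29999.
(Check via u − w = 2F/√(2b): u − w = 6.91560, 2F/√(2b) = 6.91560.)

b = 46.3 N·s/m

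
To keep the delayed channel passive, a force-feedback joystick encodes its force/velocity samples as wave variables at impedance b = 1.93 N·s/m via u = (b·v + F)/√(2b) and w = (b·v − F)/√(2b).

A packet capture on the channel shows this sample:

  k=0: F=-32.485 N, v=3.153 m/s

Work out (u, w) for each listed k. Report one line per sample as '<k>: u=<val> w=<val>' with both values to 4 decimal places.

k=0: b·v=1.93×3.153=6.0853; √(2b)=1.9647; u=(6.0853+(-32.485))/1.9647=-13.4371, w=(6.0853−(-32.485))/1.9647=19.6318

0: u=-13.4371 w=19.6318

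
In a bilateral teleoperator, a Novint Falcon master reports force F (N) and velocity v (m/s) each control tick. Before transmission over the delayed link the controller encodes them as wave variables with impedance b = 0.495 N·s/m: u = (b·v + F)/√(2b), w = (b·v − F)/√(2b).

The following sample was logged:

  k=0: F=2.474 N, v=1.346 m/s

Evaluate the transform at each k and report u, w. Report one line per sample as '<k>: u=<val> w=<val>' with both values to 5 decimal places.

k=0: b·v=0.495×1.346=0.66627; √(2b)=0.99499; u=(0.66627+2.474)/0.99499=3.15609, w=(0.66627−2.474)/0.99499=-1.81684

0: u=3.15609 w=-1.81684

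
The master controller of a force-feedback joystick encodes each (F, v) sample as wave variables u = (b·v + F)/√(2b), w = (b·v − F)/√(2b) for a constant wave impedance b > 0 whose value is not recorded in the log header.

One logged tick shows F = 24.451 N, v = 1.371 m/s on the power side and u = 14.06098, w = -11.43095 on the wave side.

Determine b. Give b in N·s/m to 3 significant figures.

b = 1.84 N·s/m

u + w = 2.63003;  u + w = √(2b)·v, so √(2b) = 2.63003/1.371 = 1.91833.
b = (√(2b))²/2 = 3.67999/2 = 1.83999.
(Check via u − w = 2F/√(2b): u − w = 25.49193, 2F/√(2b) = 25.49197.)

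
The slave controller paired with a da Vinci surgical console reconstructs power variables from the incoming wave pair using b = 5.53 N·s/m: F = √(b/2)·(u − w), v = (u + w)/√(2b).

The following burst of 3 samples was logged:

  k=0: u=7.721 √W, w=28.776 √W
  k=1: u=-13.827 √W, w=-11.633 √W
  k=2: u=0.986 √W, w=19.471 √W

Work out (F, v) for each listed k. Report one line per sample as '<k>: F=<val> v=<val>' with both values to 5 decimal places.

0: F=-35.01086 v=10.97437
1: F=-3.64825 v=-7.65563
2: F=-30.73739 v=6.15126

k=0: u−w=-21.05500, u+w=36.49700; √(b/2)=1.66283, √(2b)=3.32566; F=1.66283×(-21.055)=-35.01086, v=36.49700/3.32566=10.97437
k=1: u−w=-2.19400, u+w=-25.46000; √(b/2)=1.66283, √(2b)=3.32566; F=1.66283×(-2.194)=-3.64825, v=-25.46000/3.32566=-7.65563
k=2: u−w=-18.48500, u+w=20.45700; √(b/2)=1.66283, √(2b)=3.32566; F=1.66283×(-18.485)=-30.73739, v=20.45700/3.32566=6.15126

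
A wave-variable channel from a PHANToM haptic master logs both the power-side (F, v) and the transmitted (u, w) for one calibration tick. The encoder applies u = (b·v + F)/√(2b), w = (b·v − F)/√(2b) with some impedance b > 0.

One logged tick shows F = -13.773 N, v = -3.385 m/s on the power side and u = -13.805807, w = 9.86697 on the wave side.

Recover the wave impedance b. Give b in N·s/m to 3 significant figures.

u + w = -3.938837;  u + w = √(2b)·v, so √(2b) = -3.938837/(-3.385) = 1.163615.
b = (√(2b))²/2 = 1.354000/2 = 0.677000.
(Check via u − w = 2F/√(2b): u − w = -23.672777, 2F/√(2b) = -23.672777.)

b = 0.677 N·s/m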